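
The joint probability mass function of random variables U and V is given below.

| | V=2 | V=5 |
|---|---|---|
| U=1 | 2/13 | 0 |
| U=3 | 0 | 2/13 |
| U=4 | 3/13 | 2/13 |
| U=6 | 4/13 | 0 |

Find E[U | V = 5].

7/2

P(V = 5) = 4/13.
Σ U·P over the event = 3·(2/13) + 4·(2/13) = 14/13.
E[U | V = 5] = (14/13) / (4/13) = 7/2.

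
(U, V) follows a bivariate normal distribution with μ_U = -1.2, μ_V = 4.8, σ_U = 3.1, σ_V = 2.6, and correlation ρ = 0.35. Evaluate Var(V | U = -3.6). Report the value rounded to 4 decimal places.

Var(V | U=x) = (1 − ρ²)·σ_V².
Var(V | U=-3.6) = (2.6)²·(1 − (0.35)²) = 6.76·0.8775 = 5.9319.

5.9319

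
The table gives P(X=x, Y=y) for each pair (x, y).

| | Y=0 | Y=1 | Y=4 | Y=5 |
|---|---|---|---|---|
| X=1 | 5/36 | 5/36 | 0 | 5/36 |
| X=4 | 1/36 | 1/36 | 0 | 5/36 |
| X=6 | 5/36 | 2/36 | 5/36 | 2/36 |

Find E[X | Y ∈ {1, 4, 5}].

88/25

P(Y ∈ {1, 4, 5}) = 25/36.
Σ X·P over the event = 1·(5/36) + 1·(5/36) + 4·(1/36) + 4·(5/36) + 6·(2/36) + 6·(5/36) + 6·(2/36) = 22/9.
E[X | Y ∈ {1, 4, 5}] = (22/9) / (25/36) = 88/25.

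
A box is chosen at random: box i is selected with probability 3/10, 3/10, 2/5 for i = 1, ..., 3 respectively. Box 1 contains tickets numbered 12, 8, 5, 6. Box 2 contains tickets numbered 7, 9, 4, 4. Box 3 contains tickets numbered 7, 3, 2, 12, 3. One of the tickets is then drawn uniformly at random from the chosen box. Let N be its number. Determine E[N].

E[N | box 1] = (12+8+5+6)/4 = 31/4.
E[N | box 2] = (7+9+4+4)/4 = 6.
E[N | box 3] = (7+3+2+12+3)/5 = 27/5.
By the law of total expectation,
E[N] = (3/10)·(31/4) + (3/10)·(6) + (2/5)·(27/5) = 1257/200.

1257/200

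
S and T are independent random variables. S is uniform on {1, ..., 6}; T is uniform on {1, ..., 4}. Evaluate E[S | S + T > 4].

37/9

P(S + T > 4) = 3/4.
Summing S·P(x,y) over outcomes with S + T > 4 gives 37/12.
E[S | S + T > 4] = (37/12) / (3/4) = 37/9.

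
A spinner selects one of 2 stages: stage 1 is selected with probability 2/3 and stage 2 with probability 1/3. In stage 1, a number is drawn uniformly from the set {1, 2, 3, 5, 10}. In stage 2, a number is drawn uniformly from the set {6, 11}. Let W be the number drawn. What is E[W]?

169/30

E[W | stage 1] = (1+2+3+5+10)/5 = 21/5.
E[W | stage 2] = (6+11)/2 = 17/2.
By the law of total expectation,
E[W] = (2/3)·(21/5) + (1/3)·(17/2) = 169/30.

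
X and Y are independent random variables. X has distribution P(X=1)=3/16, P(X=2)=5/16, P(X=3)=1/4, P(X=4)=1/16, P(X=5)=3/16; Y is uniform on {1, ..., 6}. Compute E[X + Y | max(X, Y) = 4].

99/16

P(max(X, Y) = 4) = 1/6.
Summing (X+Y)·P(x,y) over outcomes with max(X, Y) = 4 gives 33/32.
E[X + Y | max(X, Y) = 4] = (33/32) / (1/6) = 99/16.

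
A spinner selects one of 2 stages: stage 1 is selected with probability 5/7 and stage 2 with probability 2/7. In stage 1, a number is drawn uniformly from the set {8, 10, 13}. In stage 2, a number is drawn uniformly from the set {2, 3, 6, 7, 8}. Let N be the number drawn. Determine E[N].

E[N | stage 1] = (8+10+13)/3 = 31/3.
E[N | stage 2] = (2+3+6+7+8)/5 = 26/5.
E[N] = (5/7)·(31/3) + (2/7)·(26/5) = 133/15.

133/15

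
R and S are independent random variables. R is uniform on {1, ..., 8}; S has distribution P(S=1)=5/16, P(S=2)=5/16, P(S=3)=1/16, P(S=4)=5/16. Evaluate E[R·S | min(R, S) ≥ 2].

P(min(R, S) ≥ 2) = 77/128.
Summing RS·P(x,y) over outcomes with min(R, S) ≥ 2 gives 1155/128.
E[R·S | min(R, S) ≥ 2] = (1155/128) / (77/128) = 15.

15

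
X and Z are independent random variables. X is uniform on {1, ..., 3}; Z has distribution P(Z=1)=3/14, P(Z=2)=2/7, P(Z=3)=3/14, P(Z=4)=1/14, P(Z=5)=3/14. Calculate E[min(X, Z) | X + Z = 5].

P(X + Z = 5) = 4/21.
Summing min(X,Z)·P(x,y) over outcomes with X + Z = 5 gives 5/14.
E[min(X, Z) | X + Z = 5] = (5/14) / (4/21) = 15/8.

15/8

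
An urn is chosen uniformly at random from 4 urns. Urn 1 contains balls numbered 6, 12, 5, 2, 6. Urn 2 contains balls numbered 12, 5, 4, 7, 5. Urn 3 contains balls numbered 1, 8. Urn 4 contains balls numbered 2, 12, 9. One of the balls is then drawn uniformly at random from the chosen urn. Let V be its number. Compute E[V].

749/120

E[V | urn 1] = (6+12+5+2+6)/5 = 31/5.
E[V | urn 2] = (12+5+4+7+5)/5 = 33/5.
E[V | urn 3] = (1+8)/2 = 9/2.
E[V | urn 4] = (2+12+9)/3 = 23/3.
E[V] = (1/4)·(31/5) + (1/4)·(33/5) + (1/4)·(9/2) + (1/4)·(23/3) = 749/120.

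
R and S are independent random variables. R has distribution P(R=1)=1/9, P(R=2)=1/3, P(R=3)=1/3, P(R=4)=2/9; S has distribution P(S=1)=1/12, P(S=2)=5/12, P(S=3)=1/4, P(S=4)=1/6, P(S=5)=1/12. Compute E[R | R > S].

44/13

P(R > S) = 13/36.
Summing R·P(x,y) over outcomes with R > S gives 11/9.
E[R | R > S] = (11/9) / (13/36) = 44/13.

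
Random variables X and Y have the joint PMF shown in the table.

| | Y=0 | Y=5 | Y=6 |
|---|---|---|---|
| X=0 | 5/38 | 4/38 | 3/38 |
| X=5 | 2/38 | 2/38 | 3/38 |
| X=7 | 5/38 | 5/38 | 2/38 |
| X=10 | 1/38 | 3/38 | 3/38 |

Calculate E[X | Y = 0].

55/13

P(Y = 0) = 13/38.
Σ X·P over the event = 0·(5/38) + 5·(2/38) + 7·(5/38) + 10·(1/38) = 55/38.
E[X | Y = 0] = (55/38) / (13/38) = 55/13.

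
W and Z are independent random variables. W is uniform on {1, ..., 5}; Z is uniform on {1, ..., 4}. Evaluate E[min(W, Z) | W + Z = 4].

Outcomes with W + Z = 4: (1,3), (2,2), (3,1), each with probability 1/20.
E[min(W, Z) | W + Z = 4] = (1 + 2 + 1) / 3 = 4/3.

4/3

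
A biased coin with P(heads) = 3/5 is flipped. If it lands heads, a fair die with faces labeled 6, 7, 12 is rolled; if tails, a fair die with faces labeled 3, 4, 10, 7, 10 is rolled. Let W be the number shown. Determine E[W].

193/25

E[W | heads] = (6+7+12)/3 = 25/3.
E[W | tails] = (3+4+10+7+10)/5 = 34/5.
By the law of total expectation,
E[W] = (3/5)·(25/3) + (2/5)·(34/5) = 193/25.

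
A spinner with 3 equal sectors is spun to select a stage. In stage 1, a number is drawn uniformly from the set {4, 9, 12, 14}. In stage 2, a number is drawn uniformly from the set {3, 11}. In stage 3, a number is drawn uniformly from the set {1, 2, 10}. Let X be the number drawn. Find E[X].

253/36

E[X | stage 1] = (4+9+12+14)/4 = 39/4.
E[X | stage 2] = (3+11)/2 = 7.
E[X | stage 3] = (1+2+10)/3 = 13/3.
E[X] = (1/3)·(39/4) + (1/3)·(7) + (1/3)·(13/3) = 253/36.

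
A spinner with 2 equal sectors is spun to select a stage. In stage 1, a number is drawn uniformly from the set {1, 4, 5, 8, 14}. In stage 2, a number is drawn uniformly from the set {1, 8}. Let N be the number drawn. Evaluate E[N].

E[N | stage 1] = (1+4+5+8+14)/5 = 32/5.
E[N | stage 2] = (1+8)/2 = 9/2.
By the law of total expectation,
E[N] = (1/2)·(32/5) + (1/2)·(9/2) = 109/20.

109/20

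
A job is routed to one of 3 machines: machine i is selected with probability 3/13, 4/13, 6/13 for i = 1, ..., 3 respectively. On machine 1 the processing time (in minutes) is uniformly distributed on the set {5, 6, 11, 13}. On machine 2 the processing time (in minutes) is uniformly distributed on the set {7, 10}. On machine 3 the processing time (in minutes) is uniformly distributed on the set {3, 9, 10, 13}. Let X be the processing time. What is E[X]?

E[X | machine 1] = (5+6+11+13)/4 = 35/4.
E[X | machine 2] = (7+10)/2 = 17/2.
E[X | machine 3] = (3+9+10+13)/4 = 35/4.
By the law of total expectation,
E[X] = (3/13)·(35/4) + (4/13)·(17/2) + (6/13)·(35/4) = 451/52.

451/52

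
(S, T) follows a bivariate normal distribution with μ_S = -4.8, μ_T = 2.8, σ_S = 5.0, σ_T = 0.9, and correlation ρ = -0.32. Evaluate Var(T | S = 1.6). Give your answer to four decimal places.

Var(T | S=x) = (1 − ρ²)·σ_T².
Var(T | S=1.6) = (0.9)²·(1 − (-0.32)²) = 0.81·0.8976 = 0.7271.

0.7271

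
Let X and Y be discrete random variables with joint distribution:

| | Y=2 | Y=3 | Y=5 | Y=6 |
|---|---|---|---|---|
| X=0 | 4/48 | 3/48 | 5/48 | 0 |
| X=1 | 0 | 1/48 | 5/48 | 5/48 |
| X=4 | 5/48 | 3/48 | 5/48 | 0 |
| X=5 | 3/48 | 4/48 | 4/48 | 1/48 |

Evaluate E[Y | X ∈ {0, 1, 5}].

144/35

P(X ∈ {0, 1, 5}) = 35/48.
Summing Y·P(X=x,Y=y) over the conditioning event gives 3.
E[Y | X ∈ {0, 1, 5}] = (3) / (35/48) = 144/35.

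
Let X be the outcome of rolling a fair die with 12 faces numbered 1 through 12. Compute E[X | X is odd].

Given X is odd, X is equally likely to be any of {1, 3, 5, 7, 9, 11}.
E[X | X is odd] = (1 + 3 + 5 + 7 + 9 + 11) / 6 = 6.

6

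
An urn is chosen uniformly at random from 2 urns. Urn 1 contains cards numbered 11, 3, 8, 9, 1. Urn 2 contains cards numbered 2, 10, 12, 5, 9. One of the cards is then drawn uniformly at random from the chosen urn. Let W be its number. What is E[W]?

7

E[W | urn 1] = (11+3+8+9+1)/5 = 32/5.
E[W | urn 2] = (2+10+12+5+9)/5 = 38/5.
By the law of total expectation,
E[W] = (1/2)·(32/5) + (1/2)·(38/5) = 7.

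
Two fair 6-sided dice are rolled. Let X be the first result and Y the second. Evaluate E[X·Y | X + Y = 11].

Outcomes with X + Y = 11: (5,6), (6,5), each with probability 1/36.
E[X·Y | X + Y = 11] = (30 + 30) / 2 = 30.

30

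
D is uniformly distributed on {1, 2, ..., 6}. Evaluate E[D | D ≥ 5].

11/2

Given D ≥ 5, D is equally likely to be any of {5, 6}.
E[D | D ≥ 5] = (5 + 6) / 2 = 11/2.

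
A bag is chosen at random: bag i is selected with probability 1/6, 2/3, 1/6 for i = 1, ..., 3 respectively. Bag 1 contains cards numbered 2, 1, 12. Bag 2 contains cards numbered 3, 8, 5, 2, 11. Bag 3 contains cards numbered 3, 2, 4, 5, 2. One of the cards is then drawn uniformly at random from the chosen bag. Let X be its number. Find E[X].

157/30

E[X | bag 1] = (2+1+12)/3 = 5.
E[X | bag 2] = (3+8+5+2+11)/5 = 29/5.
E[X | bag 3] = (3+2+4+5+2)/5 = 16/5.
By the law of total expectation,
E[X] = (1/6)·(5) + (2/3)·(29/5) + (1/6)·(16/5) = 157/30.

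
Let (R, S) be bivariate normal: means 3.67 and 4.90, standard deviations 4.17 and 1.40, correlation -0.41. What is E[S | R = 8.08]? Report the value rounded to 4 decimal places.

For a bivariate normal, E[S | R=x] = μ_S + ρ·(σ_S/σ_R)·(x − μ_R).
E[S | R=8.08] = 4.90 + (-0.41)·(1.40/4.17)·(8.08 − (3.67)) = 4.90 + (-0.13765)·(4.41) = 4.2930.

4.2930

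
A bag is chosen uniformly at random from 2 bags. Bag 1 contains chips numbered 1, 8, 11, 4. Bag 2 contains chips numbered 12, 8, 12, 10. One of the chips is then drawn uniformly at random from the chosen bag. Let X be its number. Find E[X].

E[X | bag 1] = (1+8+11+4)/4 = 6.
E[X | bag 2] = (12+8+12+10)/4 = 21/2.
By the law of total expectation,
E[X] = (1/2)·(6) + (1/2)·(21/2) = 33/4.

33/4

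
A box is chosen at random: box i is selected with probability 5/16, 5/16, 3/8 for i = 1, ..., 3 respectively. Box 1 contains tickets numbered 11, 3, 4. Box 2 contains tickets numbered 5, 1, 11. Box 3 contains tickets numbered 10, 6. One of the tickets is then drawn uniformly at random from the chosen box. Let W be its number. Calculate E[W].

319/48

E[W | box 1] = (11+3+4)/3 = 6.
E[W | box 2] = (5+1+11)/3 = 17/3.
E[W | box 3] = (10+6)/2 = 8.
E[W] = (5/16)·(6) + (5/16)·(17/3) + (3/8)·(8) = 319/48.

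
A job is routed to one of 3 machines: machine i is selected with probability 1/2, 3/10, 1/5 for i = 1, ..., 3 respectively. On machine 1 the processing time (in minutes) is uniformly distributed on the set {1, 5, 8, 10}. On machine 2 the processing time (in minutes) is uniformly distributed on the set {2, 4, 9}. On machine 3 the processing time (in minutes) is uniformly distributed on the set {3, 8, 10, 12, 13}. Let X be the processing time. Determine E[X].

317/50

E[X | machine 1] = (1+5+8+10)/4 = 6.
E[X | machine 2] = (2+4+9)/3 = 5.
E[X | machine 3] = (3+8+10+12+13)/5 = 46/5.
By the law of total expectation,
E[X] = (1/2)·(6) + (3/10)·(5) + (1/5)·(46/5) = 317/50.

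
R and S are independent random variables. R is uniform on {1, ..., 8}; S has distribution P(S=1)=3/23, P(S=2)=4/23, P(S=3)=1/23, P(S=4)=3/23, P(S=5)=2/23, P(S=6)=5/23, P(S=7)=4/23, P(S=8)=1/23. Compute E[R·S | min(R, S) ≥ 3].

1001/32

P(min(R, S) ≥ 3) = 12/23.
Summing RS·P(x,y) over outcomes with min(R, S) ≥ 3 gives 3003/184.
E[R·S | min(R, S) ≥ 3] = (3003/184) / (12/23) = 1001/32.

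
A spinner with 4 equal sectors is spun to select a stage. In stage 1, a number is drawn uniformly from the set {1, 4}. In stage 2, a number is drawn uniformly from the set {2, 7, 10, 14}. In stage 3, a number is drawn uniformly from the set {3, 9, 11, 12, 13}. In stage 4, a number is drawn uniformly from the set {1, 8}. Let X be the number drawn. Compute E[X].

E[X | stage 1] = (1+4)/2 = 5/2.
E[X | stage 2] = (2+7+10+14)/4 = 33/4.
E[X | stage 3] = (3+9+11+12+13)/5 = 48/5.
E[X | stage 4] = (1+8)/2 = 9/2.
By the law of total expectation,
E[X] = (1/4)·(5/2) + (1/4)·(33/4) + (1/4)·(48/5) + (1/4)·(9/2) = 497/80.

497/80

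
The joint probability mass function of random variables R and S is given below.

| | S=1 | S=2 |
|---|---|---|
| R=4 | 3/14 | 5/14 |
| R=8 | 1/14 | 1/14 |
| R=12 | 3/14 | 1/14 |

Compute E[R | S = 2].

40/7

P(S = 2) = 1/2.
Σ R·P over the event = 4·(5/14) + 8·(1/14) + 12·(1/14) = 20/7.
E[R | S = 2] = (20/7) / (1/2) = 40/7.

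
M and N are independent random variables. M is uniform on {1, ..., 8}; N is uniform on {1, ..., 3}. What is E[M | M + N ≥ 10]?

Outcomes with M + N ≥ 10: (7,3), (8,2), (8,3), each with probability 1/24.
E[M | M + N ≥ 10] = (7 + 8 + 8) / 3 = 23/3.

23/3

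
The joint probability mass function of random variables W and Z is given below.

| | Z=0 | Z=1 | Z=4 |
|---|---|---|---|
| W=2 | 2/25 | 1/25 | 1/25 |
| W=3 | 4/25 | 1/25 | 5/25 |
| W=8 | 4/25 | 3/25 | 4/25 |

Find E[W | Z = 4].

P(Z = 4) = 2/5.
Σ W·P over the event = 2·(1/25) + 3·(5/25) + 8·(4/25) = 49/25.
E[W | Z = 4] = (49/25) / (2/5) = 49/10.

49/10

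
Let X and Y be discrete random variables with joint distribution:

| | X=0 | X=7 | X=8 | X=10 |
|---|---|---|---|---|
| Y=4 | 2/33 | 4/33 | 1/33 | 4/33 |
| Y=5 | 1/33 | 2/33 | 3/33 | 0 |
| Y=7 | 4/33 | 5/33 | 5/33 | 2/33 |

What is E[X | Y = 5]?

P(Y = 5) = 2/11.
Σ X·P over the event = 0·(1/33) + 7·(2/33) + 8·(3/33) = 38/33.
E[X | Y = 5] = (38/33) / (2/11) = 19/3.

19/3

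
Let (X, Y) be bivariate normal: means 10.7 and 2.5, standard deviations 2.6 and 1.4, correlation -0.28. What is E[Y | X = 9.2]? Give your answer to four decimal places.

2.7262

The regression of Y on X has slope ρ·σ_Y/σ_X and passes through (μ_X, μ_Y).
E[Y | X=9.2] = 2.5 + (-0.28)·(1.4/2.6)·(9.2 − (10.7)) = 2.5 + (-0.15077)·(-1.5) = 2.7262.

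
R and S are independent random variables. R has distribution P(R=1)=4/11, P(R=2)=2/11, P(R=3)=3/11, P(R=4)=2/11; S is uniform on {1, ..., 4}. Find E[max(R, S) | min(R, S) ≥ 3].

P(min(R, S) ≥ 3) = 5/22.
Summing max(R,S)·P(x,y) over outcomes with min(R, S) ≥ 3 gives 37/44.
E[max(R, S) | min(R, S) ≥ 3] = (37/44) / (5/22) = 37/10.

37/10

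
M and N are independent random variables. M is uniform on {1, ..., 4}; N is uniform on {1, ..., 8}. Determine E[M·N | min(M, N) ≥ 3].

P(min(M, N) ≥ 3) = 3/8.
Summing MN·P(x,y) over outcomes with min(M, N) ≥ 3 gives 231/32.
E[M·N | min(M, N) ≥ 3] = (231/32) / (3/8) = 77/4.

77/4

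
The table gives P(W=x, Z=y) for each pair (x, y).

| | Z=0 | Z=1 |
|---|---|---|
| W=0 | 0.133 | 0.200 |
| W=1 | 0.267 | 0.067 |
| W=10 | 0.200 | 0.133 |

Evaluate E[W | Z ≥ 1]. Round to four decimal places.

3.4925

P(Z ≥ 1) = 0.400.
Σ W·P over the event = 0·(0.200) + 1·(0.067) + 10·(0.133) = 1.397.
E[W | Z ≥ 1] = (1.397) / (0.400) = 3.4925.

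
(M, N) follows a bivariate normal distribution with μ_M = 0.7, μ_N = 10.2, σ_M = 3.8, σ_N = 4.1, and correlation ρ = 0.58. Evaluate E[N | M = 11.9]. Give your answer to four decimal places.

17.2088

E[N | M=x] = μ_N + ρ(σ_N/σ_M)(x − μ_M) for jointly normal variables.
E[N | M=11.9] = 10.2 + (0.58)·(4.1/3.8)·(11.9 − (0.7)) = 10.2 + (0.62579)·(11.2) = 17.2088.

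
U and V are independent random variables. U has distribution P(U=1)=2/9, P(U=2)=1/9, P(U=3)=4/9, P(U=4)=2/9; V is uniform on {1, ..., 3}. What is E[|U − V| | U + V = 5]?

11/7

P(U + V = 5) = 7/27.
Summing |U−V|·P(x,y) over outcomes with U + V = 5 gives 11/27.
E[|U − V| | U + V = 5] = (11/27) / (7/27) = 11/7.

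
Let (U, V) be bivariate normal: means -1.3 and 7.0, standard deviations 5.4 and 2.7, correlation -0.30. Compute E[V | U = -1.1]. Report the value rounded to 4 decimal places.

For a bivariate normal, E[V | U=x] = μ_V + ρ·(σ_V/σ_U)·(x − μ_U).
E[V | U=-1.1] = 7.0 + (-0.30)·(2.7/5.4)·(-1.1 − (-1.3)) = 7.0 + (-0.15)·(0.2) = 6.9700.

6.9700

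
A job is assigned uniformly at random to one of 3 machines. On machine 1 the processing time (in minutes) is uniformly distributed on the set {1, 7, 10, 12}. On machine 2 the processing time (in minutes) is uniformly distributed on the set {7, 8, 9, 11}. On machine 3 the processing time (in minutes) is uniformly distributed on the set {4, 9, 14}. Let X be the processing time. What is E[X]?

101/12

E[X | machine 1] = (1+7+10+12)/4 = 15/2.
E[X | machine 2] = (7+8+9+11)/4 = 35/4.
E[X | machine 3] = (4+9+14)/3 = 9.
E[X] = (1/3)·(15/2) + (1/3)·(35/4) + (1/3)·(9) = 101/12.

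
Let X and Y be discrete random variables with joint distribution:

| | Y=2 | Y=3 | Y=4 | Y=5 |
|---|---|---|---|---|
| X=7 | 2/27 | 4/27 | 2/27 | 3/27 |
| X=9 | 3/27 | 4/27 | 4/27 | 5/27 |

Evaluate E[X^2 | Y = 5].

P(Y = 5) = 8/27.
Σ X^2·P over the event = 49·(3/27) + 81·(5/27) = 184/9.
E[X^2 | Y = 5] = (184/9) / (8/27) = 69.

69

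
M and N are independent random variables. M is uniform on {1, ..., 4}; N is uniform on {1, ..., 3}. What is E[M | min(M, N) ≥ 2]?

Outcomes with min(M, N) ≥ 2: (2,2), (2,3), (3,2), (3,3), (4,2), (4,3), each with probability 1/12.
E[M | min(M, N) ≥ 2] = (2 + 2 + 3 + 3 + 4 + 4) / 6 = 3.

3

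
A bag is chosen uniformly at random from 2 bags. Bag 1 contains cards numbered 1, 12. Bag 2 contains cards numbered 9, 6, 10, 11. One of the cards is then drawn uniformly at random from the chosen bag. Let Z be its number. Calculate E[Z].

31/4

E[Z | bag 1] = (1+12)/2 = 13/2.
E[Z | bag 2] = (9+6+10+11)/4 = 9.
E[Z] = (1/2)·(13/2) + (1/2)·(9) = 31/4.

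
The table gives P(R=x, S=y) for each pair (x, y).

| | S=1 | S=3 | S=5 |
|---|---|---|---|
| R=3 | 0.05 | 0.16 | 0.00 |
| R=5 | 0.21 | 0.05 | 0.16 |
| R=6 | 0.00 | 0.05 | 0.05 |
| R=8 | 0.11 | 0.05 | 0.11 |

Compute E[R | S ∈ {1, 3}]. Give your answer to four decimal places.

5.1618

P(S ∈ {1, 3}) = 0.68.
Summing R·P(R=x,S=y) over the conditioning event gives 3.51.
E[R | S ∈ {1, 3}] = (3.51) / (0.68) = 5.1618.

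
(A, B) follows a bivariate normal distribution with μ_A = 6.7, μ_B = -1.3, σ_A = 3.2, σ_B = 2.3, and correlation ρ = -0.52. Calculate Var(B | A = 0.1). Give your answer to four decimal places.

3.8596

For a bivariate normal, Var(B | A=x) = σ_B²(1 − ρ²).
Var(B | A=0.1) = (2.3)²·(1 − (-0.52)²) = 5.29·0.7296 = 3.8596.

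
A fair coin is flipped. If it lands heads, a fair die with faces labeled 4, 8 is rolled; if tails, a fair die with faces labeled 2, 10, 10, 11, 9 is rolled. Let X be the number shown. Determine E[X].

E[X | heads] = (4+8)/2 = 6.
E[X | tails] = (2+10+10+11+9)/5 = 42/5.
By the law of total expectation,
E[X] = (1/2)·(6) + (1/2)·(42/5) = 36/5.

36/5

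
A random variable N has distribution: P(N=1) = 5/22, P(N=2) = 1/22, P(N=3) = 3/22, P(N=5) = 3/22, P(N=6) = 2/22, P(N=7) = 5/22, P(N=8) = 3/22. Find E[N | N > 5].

P(N > 5) = 5/11.
Σ over the event: 6·1/11 + 7·5/22 + 8·3/22 = 71/22.
E[N | N > 5] = (71/22) / (5/11) = 71/10.

71/10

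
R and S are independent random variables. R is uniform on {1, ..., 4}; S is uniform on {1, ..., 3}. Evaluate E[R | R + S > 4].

Outcomes with R + S > 4: (2,3), (3,2), (3,3), (4,1), (4,2), (4,3), each with probability 1/12.
E[R | R + S > 4] = (2 + 3 + 3 + 4 + 4 + 4) / 6 = 10/3.

10/3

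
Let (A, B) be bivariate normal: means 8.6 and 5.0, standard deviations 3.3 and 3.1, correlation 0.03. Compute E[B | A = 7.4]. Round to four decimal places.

E[B | A=x] = μ_B + ρ(σ_B/σ_A)(x − μ_A) for jointly normal variables.
E[B | A=7.4] = 5.0 + (0.03)·(3.1/3.3)·(7.4 − (8.6)) = 5.0 + (0.028182)·(-1.2) = 4.9662.

4.9662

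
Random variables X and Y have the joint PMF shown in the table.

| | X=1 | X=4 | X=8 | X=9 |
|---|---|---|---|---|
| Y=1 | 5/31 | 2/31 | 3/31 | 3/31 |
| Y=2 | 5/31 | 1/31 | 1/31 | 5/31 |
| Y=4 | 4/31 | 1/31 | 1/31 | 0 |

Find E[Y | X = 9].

P(X = 9) = 8/31.
Summing Y·P(X=x,Y=y) over the conditioning event gives 13/31.
E[Y | X = 9] = (13/31) / (8/31) = 13/8.

13/8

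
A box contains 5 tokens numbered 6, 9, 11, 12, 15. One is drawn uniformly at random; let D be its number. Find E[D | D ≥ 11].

P(D ≥ 11) = 3/5.
Σ over the event: 11·1/5 + 12·1/5 + 15·1/5 = 38/5.
E[D | D ≥ 11] = (38/5) / (3/5) = 38/3.

38/3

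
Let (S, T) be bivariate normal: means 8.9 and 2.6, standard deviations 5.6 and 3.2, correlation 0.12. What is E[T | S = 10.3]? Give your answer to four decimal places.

2.6960

E[T | S=x] = μ_T + ρ(σ_T/σ_S)(x − μ_S) for jointly normal variables.
E[T | S=10.3] = 2.6 + (0.12)·(3.2/5.6)·(10.3 − (8.9)) = 2.6 + (0.068571)·(1.4) = 2.6960.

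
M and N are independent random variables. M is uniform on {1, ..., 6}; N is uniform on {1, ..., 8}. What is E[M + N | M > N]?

P(M > N) = 5/16.
Summing (M+N)·P(x,y) over outcomes with M > N gives 35/16.
E[M + N | M > N] = (35/16) / (5/16) = 7.

7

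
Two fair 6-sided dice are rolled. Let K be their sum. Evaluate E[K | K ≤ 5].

P(K ≤ 5) = 5/18.
Σ over the event: 2·1/36 + 3·1/18 + 4·1/12 + 5·1/9 = 10/9.
E[K | K ≤ 5] = (10/9) / (5/18) = 4.

4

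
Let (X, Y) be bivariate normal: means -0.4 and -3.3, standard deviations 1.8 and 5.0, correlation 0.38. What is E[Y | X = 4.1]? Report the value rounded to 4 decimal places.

For a bivariate normal, E[Y | X=x] = μ_Y + ρ·(σ_Y/σ_X)·(x − μ_X).
E[Y | X=4.1] = -3.3 + (0.38)·(5.0/1.8)·(4.1 − (-0.4)) = -3.3 + (1.05556)·(4.5) = 1.4500.

1.4500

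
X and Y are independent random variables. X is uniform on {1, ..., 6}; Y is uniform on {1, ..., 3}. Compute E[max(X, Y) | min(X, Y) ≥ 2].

Outcomes with min(X, Y) ≥ 2: (2,2), (2,3), (3,2), (3,3), (4,2), (4,3), (5,2), (5,3), (6,2), (6,3), each with probability 1/18.
E[max(X, Y) | min(X, Y) ≥ 2] = (2 + 3 + 3 + 3 + 4 + 4 + 5 + 5 + 6 + 6) / 10 = 41/10.

41/10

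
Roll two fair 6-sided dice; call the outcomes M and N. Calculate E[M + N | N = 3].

13/2

P(N = 3) = 1/6.
Summing (M+N)·P(x,y) over outcomes with N = 3 gives 13/12.
E[M + N | N = 3] = (13/12) / (1/6) = 13/2.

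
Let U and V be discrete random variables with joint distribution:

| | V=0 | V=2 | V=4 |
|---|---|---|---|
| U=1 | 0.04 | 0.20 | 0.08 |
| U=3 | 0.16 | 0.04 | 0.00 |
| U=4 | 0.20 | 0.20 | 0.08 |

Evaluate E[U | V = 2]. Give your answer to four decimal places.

2.5455

P(V = 2) = 0.44.
Σ U·P over the event = 1·(0.20) + 3·(0.04) + 4·(0.20) = 1.12.
E[U | V = 2] = (1.12) / (0.44) = 2.5455.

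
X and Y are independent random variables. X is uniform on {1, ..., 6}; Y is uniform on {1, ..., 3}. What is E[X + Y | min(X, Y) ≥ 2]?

13/2

Outcomes with min(X, Y) ≥ 2: (2,2), (2,3), (3,2), (3,3), (4,2), (4,3), (5,2), (5,3), (6,2), (6,3), each with probability 1/18.
E[X + Y | min(X, Y) ≥ 2] = (4 + 5 + 5 + 6 + 6 + 7 + 7 + 8 + 8 + 9) / 10 = 13/2.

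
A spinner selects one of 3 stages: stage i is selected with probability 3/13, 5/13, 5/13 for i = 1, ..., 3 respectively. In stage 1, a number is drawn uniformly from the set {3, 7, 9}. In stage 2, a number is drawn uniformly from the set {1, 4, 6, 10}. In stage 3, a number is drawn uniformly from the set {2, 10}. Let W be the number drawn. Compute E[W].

301/52

E[W | stage 1] = (3+7+9)/3 = 19/3.
E[W | stage 2] = (1+4+6+10)/4 = 21/4.
E[W | stage 3] = (2+10)/2 = 6.
By the law of total expectation,
E[W] = (3/13)·(19/3) + (5/13)·(21/4) + (5/13)·(6) = 301/52.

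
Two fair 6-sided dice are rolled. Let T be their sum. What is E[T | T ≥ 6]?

P(T ≥ 6) = 13/18.
Σ over the event: 6·5/36 + 7·1/6 + 8·5/36 + 9·1/9 + 10·1/12 + 11·1/18 + 12·1/36 = 53/9.
E[T | T ≥ 6] = (53/9) / (13/18) = 106/13.

106/13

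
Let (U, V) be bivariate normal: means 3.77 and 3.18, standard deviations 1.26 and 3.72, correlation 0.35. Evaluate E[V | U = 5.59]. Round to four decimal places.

E[V | U=x] = μ_V + ρ(σ_V/σ_U)(x − μ_U) for jointly normal variables.
E[V | U=5.59] = 3.18 + (0.35)·(3.72/1.26)·(5.59 − (3.77)) = 3.18 + (1.03333)·(1.82) = 5.0607.

5.0607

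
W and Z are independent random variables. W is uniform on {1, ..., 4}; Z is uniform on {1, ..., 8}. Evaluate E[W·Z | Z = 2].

Outcomes with Z = 2: (1,2), (2,2), (3,2), (4,2), each with probability 1/32.
E[W·Z | Z = 2] = (2 + 4 + 6 + 8) / 4 = 5.

5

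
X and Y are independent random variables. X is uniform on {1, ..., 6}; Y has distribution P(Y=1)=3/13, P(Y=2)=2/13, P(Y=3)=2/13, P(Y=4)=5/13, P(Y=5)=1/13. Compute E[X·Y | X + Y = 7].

P(X + Y = 7) = 1/6.
Summing XY·P(x,y) over outcomes with X + Y = 7 gives 22/13.
E[X·Y | X + Y = 7] = (22/13) / (1/6) = 132/13.

132/13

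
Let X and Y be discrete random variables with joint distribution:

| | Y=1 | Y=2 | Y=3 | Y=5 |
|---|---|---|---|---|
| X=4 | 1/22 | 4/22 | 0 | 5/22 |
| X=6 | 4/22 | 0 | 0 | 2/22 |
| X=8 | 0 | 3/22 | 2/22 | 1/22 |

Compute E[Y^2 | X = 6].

P(X = 6) = 3/11.
Σ Y^2·P over the event = 1·(4/22) + 25·(2/22) = 27/11.
E[Y^2 | X = 6] = (27/11) / (3/11) = 9.

9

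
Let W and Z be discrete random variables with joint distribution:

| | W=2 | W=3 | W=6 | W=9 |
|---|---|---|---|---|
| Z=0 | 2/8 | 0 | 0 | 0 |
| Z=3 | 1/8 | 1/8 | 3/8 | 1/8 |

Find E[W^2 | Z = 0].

4

P(Z = 0) = 1/4.
Σ W^2·P over the event = 4·(2/8) = 1.
E[W^2 | Z = 0] = (1) / (1/4) = 4.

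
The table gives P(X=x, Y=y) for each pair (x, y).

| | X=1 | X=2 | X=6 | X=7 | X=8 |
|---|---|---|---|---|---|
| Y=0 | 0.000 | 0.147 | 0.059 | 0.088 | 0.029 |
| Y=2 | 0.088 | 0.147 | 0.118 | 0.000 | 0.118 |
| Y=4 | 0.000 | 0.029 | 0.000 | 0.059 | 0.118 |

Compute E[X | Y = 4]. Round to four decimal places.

P(Y = 4) = 0.206.
Σ X·P over the event = 2·(0.029) + 7·(0.059) + 8·(0.118) = 1.415.
E[X | Y = 4] = (1.415) / (0.206) = 6.8689.

6.8689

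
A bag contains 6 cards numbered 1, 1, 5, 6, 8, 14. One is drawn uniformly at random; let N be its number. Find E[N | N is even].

P(N is even) = 1/2.
Σ over the event: 6·1/6 + 8·1/6 + 14·1/6 = 14/3.
E[N | N is even] = (14/3) / (1/2) = 28/3.

28/3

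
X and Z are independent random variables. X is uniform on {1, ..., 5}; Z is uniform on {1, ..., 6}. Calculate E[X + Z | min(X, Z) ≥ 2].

P(min(X, Z) ≥ 2) = 2/3.
Summing (X+Z)·P(x,y) over outcomes with min(X, Z) ≥ 2 gives 5.
E[X + Z | min(X, Z) ≥ 2] = (5) / (2/3) = 15/2.

15/2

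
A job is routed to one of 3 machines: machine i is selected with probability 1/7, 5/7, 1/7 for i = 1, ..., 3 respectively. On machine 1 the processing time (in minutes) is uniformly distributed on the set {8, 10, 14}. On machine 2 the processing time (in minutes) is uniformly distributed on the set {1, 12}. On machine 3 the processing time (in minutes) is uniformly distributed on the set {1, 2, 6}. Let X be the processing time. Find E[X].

277/42

E[X | machine 1] = (8+10+14)/3 = 32/3.
E[X | machine 2] = (1+12)/2 = 13/2.
E[X | machine 3] = (1+2+6)/3 = 3.
By the law of total expectation,
E[X] = (1/7)·(32/3) + (5/7)·(13/2) + (1/7)·(3) = 277/42.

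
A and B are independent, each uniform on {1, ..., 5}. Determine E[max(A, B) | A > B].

4

Outcomes with A > B: (2,1), (3,1), (3,2), (4,1), (4,2), (4,3), (5,1), (5,2), (5,3), (5,4), each with probability 1/25.
E[max(A, B) | A > B] = (2 + 3 + 3 + 4 + 4 + 4 + 5 + 5 + 5 + 5) / 10 = 4.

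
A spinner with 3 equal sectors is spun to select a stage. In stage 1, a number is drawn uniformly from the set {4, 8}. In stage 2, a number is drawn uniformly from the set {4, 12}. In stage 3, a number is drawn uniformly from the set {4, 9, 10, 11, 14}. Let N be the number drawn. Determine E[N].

E[N | stage 1] = (4+8)/2 = 6.
E[N | stage 2] = (4+12)/2 = 8.
E[N | stage 3] = (4+9+10+11+14)/5 = 48/5.
By the law of total expectation,
E[N] = (1/3)·(6) + (1/3)·(8) + (1/3)·(48/5) = 118/15.

118/15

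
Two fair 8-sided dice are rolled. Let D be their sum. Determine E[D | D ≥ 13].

14

P(D ≥ 13) = 5/32.
Σ over the event: 13·1/16 + 14·3/64 + 15·1/32 + 16·1/64 = 35/16.
E[D | D ≥ 13] = (35/16) / (5/32) = 14.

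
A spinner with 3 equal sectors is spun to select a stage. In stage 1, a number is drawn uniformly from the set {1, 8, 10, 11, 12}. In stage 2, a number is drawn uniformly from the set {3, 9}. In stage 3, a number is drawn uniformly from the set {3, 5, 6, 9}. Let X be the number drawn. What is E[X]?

403/60

E[X | stage 1] = (1+8+10+11+12)/5 = 42/5.
E[X | stage 2] = (3+9)/2 = 6.
E[X | stage 3] = (3+5+6+9)/4 = 23/4.
E[X] = (1/3)·(42/5) + (1/3)·(6) + (1/3)·(23/4) = 403/60.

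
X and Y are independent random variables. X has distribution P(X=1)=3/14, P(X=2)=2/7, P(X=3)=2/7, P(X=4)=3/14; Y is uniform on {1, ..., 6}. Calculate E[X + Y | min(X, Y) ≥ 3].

P(min(X, Y) ≥ 3) = 1/3.
Summing (X+Y)·P(x,y) over outcomes with min(X, Y) ≥ 3 gives 37/14.
E[X + Y | min(X, Y) ≥ 3] = (37/14) / (1/3) = 111/14.

111/14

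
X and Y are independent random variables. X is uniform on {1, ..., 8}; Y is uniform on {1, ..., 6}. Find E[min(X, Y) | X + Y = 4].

P(X + Y = 4) = 1/16.
Summing min(X,Y)·P(x,y) over outcomes with X + Y = 4 gives 1/12.
E[min(X, Y) | X + Y = 4] = (1/12) / (1/16) = 4/3.

4/3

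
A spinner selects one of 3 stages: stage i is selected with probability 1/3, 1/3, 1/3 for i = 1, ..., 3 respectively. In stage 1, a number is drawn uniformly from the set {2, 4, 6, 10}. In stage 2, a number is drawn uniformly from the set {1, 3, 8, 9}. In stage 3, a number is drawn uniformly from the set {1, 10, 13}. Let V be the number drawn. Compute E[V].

E[V | stage 1] = (2+4+6+10)/4 = 11/2.
E[V | stage 2] = (1+3+8+9)/4 = 21/4.
E[V | stage 3] = (1+10+13)/3 = 8.
E[V] = (1/3)·(11/2) + (1/3)·(21/4) + (1/3)·(8) = 25/4.

25/4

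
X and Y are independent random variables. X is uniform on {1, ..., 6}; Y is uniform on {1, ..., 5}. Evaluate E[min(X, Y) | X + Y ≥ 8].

37/10

P(X + Y ≥ 8) = 1/3.
Summing min(X,Y)·P(x,y) over outcomes with X + Y ≥ 8 gives 37/30.
E[min(X, Y) | X + Y ≥ 8] = (37/30) / (1/3) = 37/10.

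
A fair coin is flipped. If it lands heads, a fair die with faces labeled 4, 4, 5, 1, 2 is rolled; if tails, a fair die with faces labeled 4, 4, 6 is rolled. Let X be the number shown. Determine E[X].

59/15

E[X | heads] = (4+4+5+1+2)/5 = 16/5.
E[X | tails] = (4+4+6)/3 = 14/3.
E[X] = (1/2)·(16/5) + (1/2)·(14/3) = 59/15.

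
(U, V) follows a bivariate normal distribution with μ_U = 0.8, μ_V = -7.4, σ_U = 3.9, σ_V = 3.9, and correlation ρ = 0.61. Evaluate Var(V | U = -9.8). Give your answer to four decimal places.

For a bivariate normal, Var(V | U=x) = σ_V²(1 − ρ²).
Var(V | U=-9.8) = (3.9)²·(1 − (0.61)²) = 15.21·0.6279 = 9.5504.

9.5504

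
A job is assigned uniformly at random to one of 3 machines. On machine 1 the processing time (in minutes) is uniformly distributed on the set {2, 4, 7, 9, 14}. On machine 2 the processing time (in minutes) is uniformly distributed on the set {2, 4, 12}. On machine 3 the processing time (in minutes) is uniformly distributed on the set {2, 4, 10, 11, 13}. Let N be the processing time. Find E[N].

E[N | machine 1] = (2+4+7+9+14)/5 = 36/5.
E[N | machine 2] = (2+4+12)/3 = 6.
E[N | machine 3] = (2+4+10+11+13)/5 = 8.
E[N] = (1/3)·(36/5) + (1/3)·(6) + (1/3)·(8) = 106/15.

106/15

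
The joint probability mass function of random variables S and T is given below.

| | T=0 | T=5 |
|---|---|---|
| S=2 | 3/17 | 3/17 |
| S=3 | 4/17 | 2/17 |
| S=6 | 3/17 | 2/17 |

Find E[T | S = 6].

2

P(S = 6) = 5/17.
Σ T·P over the event = 0·(3/17) + 5·(2/17) = 10/17.
E[T | S = 6] = (10/17) / (5/17) = 2.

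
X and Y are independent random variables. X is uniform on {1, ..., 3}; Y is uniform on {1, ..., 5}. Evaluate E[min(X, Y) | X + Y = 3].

1

Outcomes with X + Y = 3: (1,2), (2,1), each with probability 1/15.
E[min(X, Y) | X + Y = 3] = (1 + 1) / 2 = 1.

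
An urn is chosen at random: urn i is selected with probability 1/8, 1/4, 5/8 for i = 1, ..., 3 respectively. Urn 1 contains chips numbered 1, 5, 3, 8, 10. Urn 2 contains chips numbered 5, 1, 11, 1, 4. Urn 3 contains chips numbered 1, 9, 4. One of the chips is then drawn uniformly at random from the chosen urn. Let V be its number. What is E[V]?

563/120

E[V | urn 1] = (1+5+3+8+10)/5 = 27/5.
E[V | urn 2] = (5+1+11+1+4)/5 = 22/5.
E[V | urn 3] = (1+9+4)/3 = 14/3.
By the law of total expectation,
E[V] = (1/8)·(27/5) + (1/4)·(22/5) + (5/8)·(14/3) = 563/120.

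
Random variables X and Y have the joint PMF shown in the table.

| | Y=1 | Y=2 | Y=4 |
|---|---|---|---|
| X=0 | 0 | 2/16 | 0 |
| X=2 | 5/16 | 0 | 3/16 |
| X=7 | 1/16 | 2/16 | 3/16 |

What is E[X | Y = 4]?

P(Y = 4) = 3/8.
Σ X·P over the event = 2·(3/16) + 7·(3/16) = 27/16.
E[X | Y = 4] = (27/16) / (3/8) = 9/2.

9/2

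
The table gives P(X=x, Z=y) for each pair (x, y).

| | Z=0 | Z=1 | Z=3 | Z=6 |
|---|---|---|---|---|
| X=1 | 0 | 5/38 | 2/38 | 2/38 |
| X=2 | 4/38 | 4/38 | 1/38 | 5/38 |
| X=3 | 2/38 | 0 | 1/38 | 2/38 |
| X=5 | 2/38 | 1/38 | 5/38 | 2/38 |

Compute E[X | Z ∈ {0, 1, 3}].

P(Z ∈ {0, 1, 3}) = 27/38.
Summing X·P(X=x,Z=y) over the conditioning event gives 37/19.
E[X | Z ∈ {0, 1, 3}] = (37/19) / (27/38) = 74/27.

74/27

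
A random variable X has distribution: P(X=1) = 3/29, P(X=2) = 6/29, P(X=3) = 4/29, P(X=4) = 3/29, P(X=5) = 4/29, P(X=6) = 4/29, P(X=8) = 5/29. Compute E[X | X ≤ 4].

P(X ≤ 4) = 16/29.
Σ over the event: 1·3/29 + 2·6/29 + 3·4/29 + 4·3/29 = 39/29.
E[X | X ≤ 4] = (39/29) / (16/29) = 39/16.

39/16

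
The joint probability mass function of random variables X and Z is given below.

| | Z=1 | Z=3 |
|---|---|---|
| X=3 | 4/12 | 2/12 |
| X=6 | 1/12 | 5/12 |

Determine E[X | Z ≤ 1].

P(Z ≤ 1) = 5/12.
Summing X·P(X=x,Z=y) over the conditioning event gives 3/2.
E[X | Z ≤ 1] = (3/2) / (5/12) = 18/5.

18/5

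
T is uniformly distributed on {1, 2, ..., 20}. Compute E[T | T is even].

11

Given T is even, T is equally likely to be any of {2, 4, 6, 8, 10, 12, 14, 16, 18, 20}.
E[T | T is even] = (2 + 4 + 6 + 8 + 10 + 12 + 14 + 16 + 18 + 20) / 10 = 11.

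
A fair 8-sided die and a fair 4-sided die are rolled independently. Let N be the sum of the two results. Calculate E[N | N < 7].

P(N < 7) = 7/16.
Σ over the event: 2·1/32 + 3·1/16 + 4·3/32 + 5·1/8 + 6·1/8 = 2.
E[N | N < 7] = (2) / (7/16) = 32/7.

32/7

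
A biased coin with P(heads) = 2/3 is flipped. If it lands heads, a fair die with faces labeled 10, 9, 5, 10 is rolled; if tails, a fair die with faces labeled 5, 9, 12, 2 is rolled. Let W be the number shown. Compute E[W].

8

E[W | heads] = (10+9+5+10)/4 = 17/2.
E[W | tails] = (5+9+12+2)/4 = 7.
E[W] = (2/3)·(17/2) + (1/3)·(7) = 8.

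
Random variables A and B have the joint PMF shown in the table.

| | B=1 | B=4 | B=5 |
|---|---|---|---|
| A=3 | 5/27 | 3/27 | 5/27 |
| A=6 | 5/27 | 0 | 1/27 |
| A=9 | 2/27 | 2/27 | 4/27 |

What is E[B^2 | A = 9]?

67/4

P(A = 9) = 8/27.
Summing B^2·P(A=x,B=y) over the conditioning event gives 134/27.
E[B^2 | A = 9] = (134/27) / (8/27) = 67/4.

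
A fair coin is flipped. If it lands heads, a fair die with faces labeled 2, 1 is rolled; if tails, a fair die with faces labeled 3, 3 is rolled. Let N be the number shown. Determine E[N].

E[N | heads] = (2+1)/2 = 3/2.
E[N | tails] = (3+3)/2 = 3.
E[N] = (1/2)·(3/2) + (1/2)·(3) = 9/4.

9/4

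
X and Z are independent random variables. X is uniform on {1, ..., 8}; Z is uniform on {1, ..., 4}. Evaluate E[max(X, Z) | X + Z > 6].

37/6

P(X + Z > 6) = 9/16.
Summing max(X,Z)·P(x,y) over outcomes with X + Z > 6 gives 111/32.
E[max(X, Z) | X + Z > 6] = (111/32) / (9/16) = 37/6.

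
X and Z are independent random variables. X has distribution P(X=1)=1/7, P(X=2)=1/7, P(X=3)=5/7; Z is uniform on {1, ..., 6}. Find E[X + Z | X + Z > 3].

P(X + Z > 3) = 13/14.
Summing (X+Z)·P(x,y) over outcomes with X + Z > 3 gives 247/42.
E[X + Z | X + Z > 3] = (247/42) / (13/14) = 19/3.

19/3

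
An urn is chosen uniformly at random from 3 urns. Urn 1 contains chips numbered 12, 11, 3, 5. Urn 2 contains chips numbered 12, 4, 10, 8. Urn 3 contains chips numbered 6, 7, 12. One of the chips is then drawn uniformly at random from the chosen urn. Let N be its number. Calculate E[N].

E[N | urn 1] = (12+11+3+5)/4 = 31/4.
E[N | urn 2] = (12+4+10+8)/4 = 17/2.
E[N | urn 3] = (6+7+12)/3 = 25/3.
By the law of total expectation,
E[N] = (1/3)·(31/4) + (1/3)·(17/2) + (1/3)·(25/3) = 295/36.

295/36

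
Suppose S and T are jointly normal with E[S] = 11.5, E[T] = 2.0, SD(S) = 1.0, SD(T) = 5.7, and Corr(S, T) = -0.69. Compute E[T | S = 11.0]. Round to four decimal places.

3.9665

The regression of T on S has slope ρ·σ_T/σ_S and passes through (μ_S, μ_T).
E[T | S=11.0] = 2.0 + (-0.69)·(5.7/1.0)·(11.0 − (11.5)) = 2.0 + (-3.933)·(-0.5) = 3.9665.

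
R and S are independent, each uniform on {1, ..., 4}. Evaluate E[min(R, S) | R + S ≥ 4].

27/13

P(R + S ≥ 4) = 13/16.
Summing min(R,S)·P(x,y) over outcomes with R + S ≥ 4 gives 27/16.
E[min(R, S) | R + S ≥ 4] = (27/16) / (13/16) = 27/13.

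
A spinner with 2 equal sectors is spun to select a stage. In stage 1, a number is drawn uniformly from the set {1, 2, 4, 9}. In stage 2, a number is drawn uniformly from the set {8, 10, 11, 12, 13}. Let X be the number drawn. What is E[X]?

37/5

E[X | stage 1] = (1+2+4+9)/4 = 4.
E[X | stage 2] = (8+10+11+12+13)/5 = 54/5.
E[X] = (1/2)·(4) + (1/2)·(54/5) = 37/5.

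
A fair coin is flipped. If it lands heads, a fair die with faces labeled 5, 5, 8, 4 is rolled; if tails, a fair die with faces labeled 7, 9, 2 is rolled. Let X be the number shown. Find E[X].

E[X | heads] = (5+5+8+4)/4 = 11/2.
E[X | tails] = (7+9+2)/3 = 6.
E[X] = (1/2)·(11/2) + (1/2)·(6) = 23/4.

23/4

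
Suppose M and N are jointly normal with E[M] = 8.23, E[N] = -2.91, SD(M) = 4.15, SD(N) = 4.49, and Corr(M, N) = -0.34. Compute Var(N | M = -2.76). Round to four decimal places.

17.8296

For a bivariate normal, Var(N | M=x) = σ_N²(1 − ρ²).
Var(N | M=-2.76) = (4.49)²·(1 − (-0.34)²) = 20.1601·0.8844 = 17.8296.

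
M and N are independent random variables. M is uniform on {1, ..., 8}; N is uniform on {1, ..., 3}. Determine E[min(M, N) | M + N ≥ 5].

37/18

P(M + N ≥ 5) = 3/4.
Summing min(M,N)·P(x,y) over outcomes with M + N ≥ 5 gives 37/24.
E[min(M, N) | M + N ≥ 5] = (37/24) / (3/4) = 37/18.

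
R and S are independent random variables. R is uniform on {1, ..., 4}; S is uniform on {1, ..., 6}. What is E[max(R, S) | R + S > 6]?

51/10

Outcomes with R + S > 6: (1,6), (2,5), (2,6), (3,4), (3,5), (3,6), (4,3), (4,4), (4,5), (4,6), each with probability 1/24.
E[max(R, S) | R + S > 6] = (6 + 5 + 6 + 4 + 5 + 6 + 4 + 4 + 5 + 6) / 10 = 51/10.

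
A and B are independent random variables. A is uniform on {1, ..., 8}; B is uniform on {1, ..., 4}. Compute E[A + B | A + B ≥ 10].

Outcomes with A + B ≥ 10: (6,4), (7,3), (7,4), (8,2), (8,3), (8,4), each with probability 1/32.
E[A + B | A + B ≥ 10] = (10 + 10 + 11 + 10 + 11 + 12) / 6 = 32/3.

32/3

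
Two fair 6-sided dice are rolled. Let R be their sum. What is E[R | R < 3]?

P(R < 3) = 1/36.
Σ over the event: 2·1/36 = 1/18.
E[R | R < 3] = (1/18) / (1/36) = 2.

2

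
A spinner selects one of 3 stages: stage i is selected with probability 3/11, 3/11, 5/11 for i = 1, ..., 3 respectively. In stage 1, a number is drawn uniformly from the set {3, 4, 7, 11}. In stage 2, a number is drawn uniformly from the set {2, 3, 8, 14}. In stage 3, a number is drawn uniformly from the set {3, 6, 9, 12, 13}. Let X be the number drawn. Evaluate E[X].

82/11

E[X | stage 1] = (3+4+7+11)/4 = 25/4.
E[X | stage 2] = (2+3+8+14)/4 = 27/4.
E[X | stage 3] = (3+6+9+12+13)/5 = 43/5.
E[X] = (3/11)·(25/4) + (3/11)·(27/4) + (5/11)·(43/5) = 82/11.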